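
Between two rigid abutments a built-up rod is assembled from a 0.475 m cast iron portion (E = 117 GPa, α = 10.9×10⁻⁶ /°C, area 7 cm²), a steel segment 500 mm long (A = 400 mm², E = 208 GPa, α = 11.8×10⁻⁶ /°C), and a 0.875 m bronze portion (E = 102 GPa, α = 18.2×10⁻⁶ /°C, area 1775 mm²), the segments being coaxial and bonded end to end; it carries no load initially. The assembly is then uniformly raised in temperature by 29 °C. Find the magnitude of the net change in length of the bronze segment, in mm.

With the walls removed the bar would change length by δ_free = Σ αᵢΔT Lᵢ = 10.9×10⁻⁶×29×475 + 11.8×10⁻⁶×29×500 + 18.2×10⁻⁶×29×875 = 0.7831 mm.
Since the ends are fixed, an axial force P builds up, equal in every segment, with P · Σ Lᵢ/(AᵢEᵢ) = δ_free.
The series flexibility is Σ Lᵢ/(AᵢEᵢ) = 475/(700×117×10³) + 500/(400×208×10³) + 875/(1775×102×10³) = 1.664×10⁻⁵ mm/N.
P = 0.7831 / 1.664×10⁻⁵ = 47050 N = 47.05 kN, compressive.
For the bronze segment, free thermal change = 18.2×10⁻⁶×29×875 = 0.4618 mm and elastic change from P = 47050×875/(1775×102×10³) = 0.2274 mm; these oppose, so the net change is 0.234 mm (segment lengthens).

|ΔL| ≈ 0.234 mm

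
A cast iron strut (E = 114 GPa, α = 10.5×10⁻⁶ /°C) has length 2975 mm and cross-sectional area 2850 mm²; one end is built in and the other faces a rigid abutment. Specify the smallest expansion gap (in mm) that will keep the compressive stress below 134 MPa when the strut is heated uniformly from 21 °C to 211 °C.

With no wall the strut would lengthen by αΔT L = 10.5×10⁻⁶ × 190 × 2975 = 5.935 mm.
At the allowable stress the elastic shortening the wall may impose is σL/E = 134 × 2975 / (114×10³) = 3.497 mm.
So the gap has to take up the difference, g_min = δ_free − σL/E = 5.935 − 3.497 = 2.438 mm.

g ≈ 2.44 mm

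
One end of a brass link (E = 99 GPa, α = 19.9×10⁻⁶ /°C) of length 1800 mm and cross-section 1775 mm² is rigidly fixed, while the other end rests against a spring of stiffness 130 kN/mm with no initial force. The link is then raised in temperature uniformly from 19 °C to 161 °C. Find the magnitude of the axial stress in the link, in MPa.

Free thermal expansion: δ_free = αΔT L = 19.9×10⁻⁶ × 142 × 1800 = 5.086 mm.
With a force P in the spring, the elastic change of the link is PL/(AE) and that of the spring is P/k; compatibility requires their sum to equal δ_free.
So P = δ_free / [L/(AE) + 1/k] = 5.086 / [ 1800/(1775×99×10³) + 1/(130×10³) ].
P = 5.086 / 1.794×10⁻⁵ = 283600 N.
σ = P/A = 283600/1775 = 159.8 MPa.

σ ≈ 160 MPa (compressive)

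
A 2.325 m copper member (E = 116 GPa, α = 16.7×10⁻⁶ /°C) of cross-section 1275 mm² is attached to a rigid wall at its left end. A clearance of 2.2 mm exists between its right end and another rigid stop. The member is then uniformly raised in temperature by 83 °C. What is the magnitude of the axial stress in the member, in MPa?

Unrestrained expansion: δ_free = αΔT L = 16.7×10⁻⁶ × 83 × 2325 = 3.223 mm.
After closing the 2.2 mm clearance, 3.223 − 2.2 = 1.023 mm of expansion remains to be suppressed by the wall.
So σ = E(δ_free − g)/L = 116×10³ × 1.023/2325 = 51.02 MPa.

σ ≈ 51 MPa (compressive)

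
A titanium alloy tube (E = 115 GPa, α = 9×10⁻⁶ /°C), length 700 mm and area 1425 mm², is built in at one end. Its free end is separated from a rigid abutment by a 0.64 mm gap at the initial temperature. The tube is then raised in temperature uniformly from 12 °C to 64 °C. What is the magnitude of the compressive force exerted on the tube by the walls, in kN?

Unrestrained expansion: δ_free = αΔT L = 9×10⁻⁶ × 52 × 700 = 0.3276 mm.
This is smaller than the 0.64 mm clearance, so the tube expands freely without reaching the stop — the stress is zero.

P ≈ 0 kN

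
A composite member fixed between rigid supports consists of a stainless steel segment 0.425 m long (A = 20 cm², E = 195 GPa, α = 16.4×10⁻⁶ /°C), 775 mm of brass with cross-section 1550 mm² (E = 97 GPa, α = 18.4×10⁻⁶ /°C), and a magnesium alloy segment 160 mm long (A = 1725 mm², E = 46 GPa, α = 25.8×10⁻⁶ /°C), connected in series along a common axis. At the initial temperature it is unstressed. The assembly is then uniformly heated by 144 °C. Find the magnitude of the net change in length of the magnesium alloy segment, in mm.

If the supports were absent, the total length change would be Σ αᵢΔT Lᵢ = 16.4×10⁻⁶×144×425 + 18.4×10⁻⁶×144×775 + 25.8×10⁻⁶×144×160 = 3.652 mm.
The rigid supports impose zero overall length change; the single axial force P common to all segments must satisfy P Σ Lᵢ/(AᵢEᵢ) = δ_free.
Σ Lᵢ/(AᵢEᵢ) = 425/(2000×195×10³) + 775/(1550×97×10³) + 160/(1725×46×10³) = 8.261×10⁻⁶ mm/N.
Hence P = δ_free / Σ(L/AE) = 3.652/8.261×10⁻⁶ = 442 kN (compressive).
For the magnesium alloy segment, free thermal change = 25.8×10⁻⁶×144×160 = 0.5944 mm and elastic change from P = 442000×160/(1725×46×10³) = 0.8913 mm; these oppose, so the net change is 0.297 mm (segment shortens).

|ΔL| ≈ 0.297 mm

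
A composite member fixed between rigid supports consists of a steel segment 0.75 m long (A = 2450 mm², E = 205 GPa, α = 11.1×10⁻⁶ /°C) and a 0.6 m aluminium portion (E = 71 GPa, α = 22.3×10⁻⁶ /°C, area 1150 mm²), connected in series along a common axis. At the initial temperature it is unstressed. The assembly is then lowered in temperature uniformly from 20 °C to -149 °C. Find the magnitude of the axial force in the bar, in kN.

P ≈ 415 kN (tensile)

With the walls removed the bar would change length by δ_free = Σ αᵢΔT Lᵢ = 11.1×10⁻⁶×169×750 + 22.3×10⁻⁶×169×600 = 3.668 mm.
Since the ends are fixed, an axial force P builds up, equal in every segment, with P · Σ Lᵢ/(AᵢEᵢ) = δ_free.
The series flexibility is Σ Lᵢ/(AᵢEᵢ) = 750/(2450×205×10³) + 600/(1150×71×10³) = 8.842×10⁻⁶ mm/N.
Hence P = δ_free / Σ(L/AE) = 3.668/8.842×10⁻⁶ = 414.9 kN (tensile).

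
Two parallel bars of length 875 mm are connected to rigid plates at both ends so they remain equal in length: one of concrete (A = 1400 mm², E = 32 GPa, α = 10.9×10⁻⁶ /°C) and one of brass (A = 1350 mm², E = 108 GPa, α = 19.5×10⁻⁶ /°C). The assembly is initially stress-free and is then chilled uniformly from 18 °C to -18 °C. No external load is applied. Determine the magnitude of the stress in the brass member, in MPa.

σ ≈ 7.86 MPa (tensile)

Equilibrium of a rigid end plate with no external load gives equal and opposite internal forces ±P in the two members. Since α_{brass} > α_{concrete}, cooling drives the brass into tension and the concrete into compression.
Compatibility of the two members (thermal + elastic change equal): (α₁ − α₂)ΔT = P·[1/(A₁E₁) + 1/(A₂E₂)].
|α₁ − α₂|·ΔT = 8.6×10⁻⁶ × 36 = 0.0003096.
1/(A₁E₁) + 1/(A₂E₂) = 1/(1400×32×10³) + 1/(1350×108×10³) = 2.918×10⁻⁸ N⁻¹.
So P = 0.0003096 / 2.918×10⁻⁸ = 10.61 kN.
σ_{brass} = P/A₂ = 10610/1350 = 7.859 MPa, tensile.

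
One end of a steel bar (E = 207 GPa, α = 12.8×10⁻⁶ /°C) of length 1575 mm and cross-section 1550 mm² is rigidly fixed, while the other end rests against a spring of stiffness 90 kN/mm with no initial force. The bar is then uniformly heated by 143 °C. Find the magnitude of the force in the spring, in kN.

Free thermal expansion: δ_free = αΔT L = 12.8×10⁻⁶ × 143 × 1575 = 2.883 mm.
With a force P in the spring, the elastic change of the bar is PL/(AE) and that of the spring is P/k; compatibility requires their sum to equal δ_free.
P [ L/(AE) + 1/k ] = δ_free → P [ 1575/(1550×207×10³) + 1/(90×10³) ] = 2.883.
P = 2.883 / 1.602×10⁻⁵ = 180000 N.

P ≈ 180 kN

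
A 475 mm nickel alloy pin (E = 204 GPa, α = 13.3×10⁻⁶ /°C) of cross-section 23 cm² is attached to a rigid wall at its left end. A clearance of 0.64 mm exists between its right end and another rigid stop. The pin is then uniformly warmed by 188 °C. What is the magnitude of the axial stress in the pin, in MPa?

σ ≈ 235 MPa (compressive)

Unrestrained expansion: δ_free = αΔT L = 13.3×10⁻⁶ × 188 × 475 = 1.188 mm.
This exceeds the 0.64 mm gap, so the wall pushes back. The portion of expansion that must be recovered elastically is δ_free − gap = 1.188 − 0.64 = 0.5477 mm.
That suppressed elongation corresponds to σ = E·Δ/L = 204×10³ × 0.5477/475 = 235.2 MPa.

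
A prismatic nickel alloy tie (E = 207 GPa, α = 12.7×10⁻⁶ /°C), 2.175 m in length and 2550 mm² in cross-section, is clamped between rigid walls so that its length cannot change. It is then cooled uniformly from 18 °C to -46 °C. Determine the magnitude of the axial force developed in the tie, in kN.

With zero net strain, σ = E·αΔT = 207 GPa × 12.7×10⁻⁶ × 64 = 168.2 MPa.
Then P = σA = 168.2 × 2550 mm² = 429 kN, tensile.

P ≈ 429 kN (tensile)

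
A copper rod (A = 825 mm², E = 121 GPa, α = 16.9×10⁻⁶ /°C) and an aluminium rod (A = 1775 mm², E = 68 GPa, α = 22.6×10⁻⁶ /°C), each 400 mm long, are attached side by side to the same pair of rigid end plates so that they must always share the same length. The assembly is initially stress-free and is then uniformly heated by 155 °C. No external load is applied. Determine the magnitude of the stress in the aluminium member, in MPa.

σ ≈ 27.2 MPa (compressive)

Both members must finish at the same length. With the larger α, the aluminium tends to over-expand; the plates restrain it, putting the aluminium in compression and the copper in tension. With no external load the two internal forces are equal and opposite, magnitude P.
Equating the net (thermal + elastic) strains gives |α₁ − α₂|·ΔT = P·[1/(A₁E₁) + 1/(A₂E₂)].
|α₁ − α₂|·ΔT = 5.7×10⁻⁶ × 155 = 0.0008835.
1/(A₁E₁) + 1/(A₂E₂) = 1/(825×121×10³) + 1/(1775×68×10³) = 1.83×10⁻⁸ N⁻¹.
So P = 0.0008835 / 1.83×10⁻⁸ = 48.27 kN.
σ_{aluminium} = P/A₂ = 48270/1775 = 27.2 MPa, compressive.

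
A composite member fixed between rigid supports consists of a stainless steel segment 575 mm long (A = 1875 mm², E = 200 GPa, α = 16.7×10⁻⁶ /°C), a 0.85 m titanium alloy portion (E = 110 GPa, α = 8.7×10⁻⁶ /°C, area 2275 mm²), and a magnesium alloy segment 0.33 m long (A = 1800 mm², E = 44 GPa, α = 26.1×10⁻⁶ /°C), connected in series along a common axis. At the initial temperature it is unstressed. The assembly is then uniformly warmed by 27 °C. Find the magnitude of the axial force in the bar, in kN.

P ≈ 76 kN (compressive)

Free thermal expansion of the whole bar: Σ αᵢΔT Lᵢ = 16.7×10⁻⁶×27×575 + 8.7×10⁻⁶×27×850 + 26.1×10⁻⁶×27×330 = 0.6915 mm.
The walls prevent any net length change, so an axial force P (same in every segment) develops. Compatibility: P · Σ Lᵢ/(AᵢEᵢ) = δ_free.
The series flexibility is Σ Lᵢ/(AᵢEᵢ) = 575/(1875×200×10³) + 850/(2275×110×10³) + 330/(1800×44×10³) = 9.097×10⁻⁶ mm/N.
So P = 0.6915 / 9.097×10⁻⁶ = 76.02 kN, compressive.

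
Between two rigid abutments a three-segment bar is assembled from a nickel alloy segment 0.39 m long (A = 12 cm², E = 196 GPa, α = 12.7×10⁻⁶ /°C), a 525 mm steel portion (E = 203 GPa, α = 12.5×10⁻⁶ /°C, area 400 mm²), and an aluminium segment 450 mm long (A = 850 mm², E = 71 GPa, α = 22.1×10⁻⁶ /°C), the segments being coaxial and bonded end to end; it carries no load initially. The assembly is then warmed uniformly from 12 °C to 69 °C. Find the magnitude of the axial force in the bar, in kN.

P ≈ 78.5 kN (compressive)

If the supports were absent, the total length change would be Σ αᵢΔT Lᵢ = 12.7×10⁻⁶×57×390 + 12.5×10⁻⁶×57×525 + 22.1×10⁻⁶×57×450 = 1.223 mm.
Since the ends are fixed, an axial force P builds up, equal in every segment, with P · Σ Lᵢ/(AᵢEᵢ) = δ_free.
The series flexibility is Σ Lᵢ/(AᵢEᵢ) = 390/(1200×196×10³) + 525/(400×203×10³) + 450/(850×71×10³) = 1.558×10⁻⁵ mm/N.
P = 1.223 / 1.558×10⁻⁵ = 78510 N = 78.51 kN, compressive.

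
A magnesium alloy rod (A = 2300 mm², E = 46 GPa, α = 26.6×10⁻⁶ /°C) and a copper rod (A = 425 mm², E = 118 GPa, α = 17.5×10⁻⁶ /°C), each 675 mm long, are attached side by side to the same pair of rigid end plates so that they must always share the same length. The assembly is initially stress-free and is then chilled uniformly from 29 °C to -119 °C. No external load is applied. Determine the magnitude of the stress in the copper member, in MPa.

Both members must finish at the same length. With the larger α, the magnesium alloy tends to over-contract; the plates restrain it, putting the magnesium alloy in tension and the copper in compression. With no external load the two internal forces are equal and opposite, magnitude P.
Setting the final lengths equal and cancelling L: (α₁ − α₂)ΔT = P/(A₁E₁) + P/(A₂E₂).
|α₁ − α₂|·ΔT = 9.1×10⁻⁶ × 148 = 0.001347.
1/(A₁E₁) + 1/(A₂E₂) = 1/(2300×46×10³) + 1/(425×118×10³) = 2.939×10⁻⁸ N⁻¹.
So P = 0.001347 / 2.939×10⁻⁸ = 45.82 kN.
σ_{copper} = P/A₂ = 45820/425 = 107.8 MPa, compressive.

σ ≈ 108 MPa (compressive)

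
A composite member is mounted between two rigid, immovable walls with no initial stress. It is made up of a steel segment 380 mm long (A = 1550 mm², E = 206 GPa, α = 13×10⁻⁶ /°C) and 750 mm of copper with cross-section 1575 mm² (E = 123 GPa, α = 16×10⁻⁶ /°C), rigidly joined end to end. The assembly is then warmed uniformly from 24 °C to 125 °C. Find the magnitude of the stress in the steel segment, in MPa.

σ ≈ 218 MPa (compressive)

With the walls removed the bar would change length by δ_free = Σ αᵢΔT Lᵢ = 13×10⁻⁶×101×380 + 16×10⁻⁶×101×750 = 1.711 mm.
The rigid supports impose zero overall length change; the single axial force P common to all segments must satisfy P Σ Lᵢ/(AᵢEᵢ) = δ_free.
Σ Lᵢ/(AᵢEᵢ) = 380/(1550×206×10³) + 750/(1575×123×10³) = 5.062×10⁻⁶ mm/N.
P = 1.711 / 5.062×10⁻⁶ = 338000 N = 338 kN, compressive.
σ_{steel} = P / A = 338000 / 1550 = 218.1 MPa.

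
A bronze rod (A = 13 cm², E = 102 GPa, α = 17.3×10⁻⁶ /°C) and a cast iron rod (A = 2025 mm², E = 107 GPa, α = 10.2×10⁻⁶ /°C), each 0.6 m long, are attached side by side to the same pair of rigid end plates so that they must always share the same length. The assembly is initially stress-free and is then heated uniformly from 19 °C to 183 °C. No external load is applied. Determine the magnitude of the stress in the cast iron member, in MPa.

Both members must finish at the same length. With the larger α, the bronze tends to over-expand; the plates restrain it, putting the bronze in compression and the cast iron in tension. With no external load the two internal forces are equal and opposite, magnitude P.
Equating the net (thermal + elastic) strains gives |α₁ − α₂|·ΔT = P·[1/(A₁E₁) + 1/(A₂E₂)].
|α₁ − α₂|·ΔT = 7.1×10⁻⁶ × 164 = 0.001164.
1/(A₁E₁) + 1/(A₂E₂) = 1/(1300×102×10³) + 1/(2025×107×10³) = 1.216×10⁻⁸ N⁻¹.
So P = 0.001164 / 1.216×10⁻⁸ = 95.78 kN.
σ_{cast iron} = P/A₂ = 95780/2025 = 47.3 MPa, tensile.

σ ≈ 47.3 MPa (tensile)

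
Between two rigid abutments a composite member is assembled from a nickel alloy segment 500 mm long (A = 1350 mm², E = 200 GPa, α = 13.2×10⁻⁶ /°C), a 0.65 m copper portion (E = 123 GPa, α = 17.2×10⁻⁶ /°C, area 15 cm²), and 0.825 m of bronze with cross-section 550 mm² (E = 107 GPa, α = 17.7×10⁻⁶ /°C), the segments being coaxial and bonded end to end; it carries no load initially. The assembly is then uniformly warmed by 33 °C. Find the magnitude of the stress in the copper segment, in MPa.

If the supports were absent, the total length change would be Σ αᵢΔT Lᵢ = 13.2×10⁻⁶×33×500 + 17.2×10⁻⁶×33×650 + 17.7×10⁻⁶×33×825 = 1.069 mm.
The rigid supports impose zero overall length change; the single axial force P common to all segments must satisfy P Σ Lᵢ/(AᵢEᵢ) = δ_free.
Σ Lᵢ/(AᵢEᵢ) = 500/(1350×200×10³) + 650/(1500×123×10³) + 825/(550×107×10³) = 1.939×10⁻⁵ mm/N.
Hence P = δ_free / Σ(L/AE) = 1.069/1.939×10⁻⁵ = 55.1 kN (compressive).
σ_{copper} = P / A = 55100 / 1500 = 36.73 MPa.

σ ≈ 36.7 MPa (compressive)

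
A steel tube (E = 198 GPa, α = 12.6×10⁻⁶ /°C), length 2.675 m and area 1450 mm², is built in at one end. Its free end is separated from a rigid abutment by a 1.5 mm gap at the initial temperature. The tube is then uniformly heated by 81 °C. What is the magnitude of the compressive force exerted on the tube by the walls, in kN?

P ≈ 132 kN

Unrestrained expansion: δ_free = αΔT L = 12.6×10⁻⁶ × 81 × 2675 = 2.73 mm.
The gap closes (δ_free > 1.5 mm) and the wall then resists a further 2.73 − 1.5 = 1.23 mm of expansion.
That suppressed elongation corresponds to σ = E·Δ/L = 198×10³ × 1.23/2675 = 91.05 MPa.
P = σA = 91.05 × 1450 = 132 kN.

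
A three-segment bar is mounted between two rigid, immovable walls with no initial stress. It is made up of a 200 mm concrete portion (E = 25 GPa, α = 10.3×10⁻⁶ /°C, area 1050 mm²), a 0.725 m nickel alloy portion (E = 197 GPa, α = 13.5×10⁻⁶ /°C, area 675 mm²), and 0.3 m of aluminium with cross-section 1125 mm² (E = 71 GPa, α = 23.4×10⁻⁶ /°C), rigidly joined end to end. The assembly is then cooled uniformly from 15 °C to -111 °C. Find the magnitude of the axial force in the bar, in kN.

With the walls removed the bar would change length by δ_free = Σ αᵢΔT Lᵢ = 10.3×10⁻⁶×126×200 + 13.5×10⁻⁶×126×725 + 23.4×10⁻⁶×126×300 = 2.377 mm.
The walls prevent any net length change, so an axial force P (same in every segment) develops. Compatibility: P · Σ Lᵢ/(AᵢEᵢ) = δ_free.
The series flexibility is Σ Lᵢ/(AᵢEᵢ) = 200/(1050×25×10³) + 725/(675×197×10³) + 300/(1125×71×10³) = 1.683×10⁻⁵ mm/N.
So P = 2.377 / 1.683×10⁻⁵ = 141.3 kN, tensile.

P ≈ 141 kN (tensile)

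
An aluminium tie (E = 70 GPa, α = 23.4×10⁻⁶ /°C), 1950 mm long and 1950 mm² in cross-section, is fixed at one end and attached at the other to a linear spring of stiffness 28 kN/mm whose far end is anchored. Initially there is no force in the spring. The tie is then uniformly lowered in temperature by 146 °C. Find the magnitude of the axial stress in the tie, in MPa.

The unrestrained thermal change is αΔT L = 23.4×10⁻⁶ × 146 × 1950 = 6.662 mm.
With a force P in the spring, the elastic change of the tie is PL/(AE) and that of the spring is P/k; compatibility requires their sum to equal δ_free.
So P = δ_free / [L/(AE) + 1/k] = 6.662 / [ 1950/(1950×70×10³) + 1/(28×10³) ].
P = 6.662 / 5×10⁻⁵ = 133200 N.
σ = P/A = 133200/1950 = 68.33 MPa.

σ ≈ 68.3 MPa (tensile)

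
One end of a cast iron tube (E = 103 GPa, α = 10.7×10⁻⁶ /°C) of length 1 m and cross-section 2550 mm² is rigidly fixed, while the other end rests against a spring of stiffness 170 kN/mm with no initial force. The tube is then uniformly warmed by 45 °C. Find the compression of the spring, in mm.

The unrestrained thermal change is αΔT L = 10.7×10⁻⁶ × 45 × 1000 = 0.4815 mm.
Let P be the compressive force at the spring. The tube shortens elastically by PL/(AE) and the spring compresses by P/k; together these equal δ_free.
So P = δ_free / [L/(AE) + 1/k] = 0.4815 / [ 1000/(2550×103×10³) + 1/(170×10³) ].
P = 0.4815 / 9.69×10⁻⁶ = 49690 N.
Spring compression = P/k = 49690/(170×10³) = 0.2923 mm.

δ ≈ 0.292 mm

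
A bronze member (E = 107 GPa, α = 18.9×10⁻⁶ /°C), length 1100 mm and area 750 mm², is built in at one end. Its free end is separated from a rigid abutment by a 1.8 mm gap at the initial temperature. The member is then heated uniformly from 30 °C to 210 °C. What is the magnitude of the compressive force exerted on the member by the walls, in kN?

P ≈ 142 kN

If the wall were absent the member would grow by αΔT L = 18.9×10⁻⁶ × 180 × 1100 = 3.742 mm.
After closing the 1.8 mm clearance, 3.742 − 1.8 = 1.942 mm of expansion remains to be suppressed by the wall.
That suppressed elongation corresponds to σ = E·Δ/L = 107×10³ × 1.942/1100 = 188.9 MPa.
P = σA = 188.9 × 750 = 141.7 kN.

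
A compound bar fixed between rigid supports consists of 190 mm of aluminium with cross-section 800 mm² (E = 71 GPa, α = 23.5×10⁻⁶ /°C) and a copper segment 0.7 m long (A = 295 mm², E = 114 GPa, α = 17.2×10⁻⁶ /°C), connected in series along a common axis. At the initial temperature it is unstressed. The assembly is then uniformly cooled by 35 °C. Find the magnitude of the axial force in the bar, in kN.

With the walls removed the bar would change length by δ_free = Σ αᵢΔT Lᵢ = 23.5×10⁻⁶×35×190 + 17.2×10⁻⁶×35×700 = 0.5777 mm.
The rigid supports impose zero overall length change; the single axial force P common to all segments must satisfy P Σ Lᵢ/(AᵢEᵢ) = δ_free.
Σ Lᵢ/(AᵢEᵢ) = 190/(800×71×10³) + 700/(295×114×10³) = 2.416×10⁻⁵ mm/N.
So P = 0.5777 / 2.416×10⁻⁵ = 23.91 kN, tensile.

P ≈ 23.9 kN (tensile)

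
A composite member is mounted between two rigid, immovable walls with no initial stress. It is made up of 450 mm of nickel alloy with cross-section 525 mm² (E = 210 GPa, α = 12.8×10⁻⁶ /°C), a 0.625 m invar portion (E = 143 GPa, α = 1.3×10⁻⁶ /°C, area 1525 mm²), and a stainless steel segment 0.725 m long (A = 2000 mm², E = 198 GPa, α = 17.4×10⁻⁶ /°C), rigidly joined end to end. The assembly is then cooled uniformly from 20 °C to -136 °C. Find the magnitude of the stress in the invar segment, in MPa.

If the supports were absent, the total length change would be Σ αᵢΔT Lᵢ = 12.8×10⁻⁶×156×450 + 1.3×10⁻⁶×156×625 + 17.4×10⁻⁶×156×725 = 2.993 mm.
The rigid supports impose zero overall length change; the single axial force P common to all segments must satisfy P Σ Lᵢ/(AᵢEᵢ) = δ_free.
The series flexibility is Σ Lᵢ/(AᵢEᵢ) = 450/(525×210×10³) + 625/(1525×143×10³) + 725/(2000×198×10³) = 8.778×10⁻⁶ mm/N.
Hence P = δ_free / Σ(L/AE) = 2.993/8.778×10⁻⁶ = 341 kN (tensile).
σ_{invar} = P / A = 341000 / 1525 = 223.6 MPa.

σ ≈ 224 MPa (tensile)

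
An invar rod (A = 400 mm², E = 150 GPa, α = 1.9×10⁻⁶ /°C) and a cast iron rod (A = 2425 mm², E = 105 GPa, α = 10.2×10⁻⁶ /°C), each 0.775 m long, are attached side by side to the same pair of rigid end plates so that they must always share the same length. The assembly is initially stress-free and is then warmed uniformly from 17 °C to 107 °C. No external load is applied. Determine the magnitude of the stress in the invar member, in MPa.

The cast iron has the larger α, so on heating it would change length more than the invar if both were free. The rigid plates force a common final length, so the cast iron is put into compression and the invar into tension, with equal and opposite forces P (no external load).
Equating the net (thermal + elastic) strains gives |α₁ − α₂|·ΔT = P·[1/(A₁E₁) + 1/(A₂E₂)].
|α₁ − α₂|·ΔT = 8.3×10⁻⁶ × 90 = 0.000747.
1/(A₁E₁) + 1/(A₂E₂) = 1/(400×150×10³) + 1/(2425×105×10³) = 2.059×10⁻⁸ N⁻¹.
So P = 0.000747 / 2.059×10⁻⁸ = 36.27 kN.
σ_{invar} = P/A₁ = 36270/400 = 90.68 MPa, tensile.

σ ≈ 90.7 MPa (tensile)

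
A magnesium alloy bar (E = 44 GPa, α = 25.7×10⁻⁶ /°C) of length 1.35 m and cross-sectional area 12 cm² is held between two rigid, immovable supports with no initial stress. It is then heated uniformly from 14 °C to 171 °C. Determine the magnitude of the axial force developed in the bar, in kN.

P ≈ 213 kN (compressive)

The ends cannot move, so σ = EαΔT = 44×10³ × 25.7×10⁻⁶ × 157 = 177.5 MPa.
Then P = σA = 177.5 × 1200 mm² = 213 kN, compressive.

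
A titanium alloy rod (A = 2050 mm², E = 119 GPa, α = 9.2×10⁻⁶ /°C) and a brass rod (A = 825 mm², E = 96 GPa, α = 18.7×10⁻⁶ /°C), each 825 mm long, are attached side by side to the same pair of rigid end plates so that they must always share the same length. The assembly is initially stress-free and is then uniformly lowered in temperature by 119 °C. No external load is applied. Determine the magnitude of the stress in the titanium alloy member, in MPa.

Both members must finish at the same length. With the larger α, the brass tends to over-contract; the plates restrain it, putting the brass in tension and the titanium alloy in compression. With no external load the two internal forces are equal and opposite, magnitude P.
Equating the net (thermal + elastic) strains gives |α₁ − α₂|·ΔT = P·[1/(A₁E₁) + 1/(A₂E₂)].
|α₁ − α₂|·ΔT = 9.5×10⁻⁶ × 119 = 0.00113.
1/(A₁E₁) + 1/(A₂E₂) = 1/(2050×119×10³) + 1/(825×96×10³) = 1.673×10⁻⁸ N⁻¹.
P = 0.00113 / 1.673×10⁻⁸ = 67590 N = 67.59 kN.
σ_{titanium alloy} = P/A₁ = 67590/2050 = 32.97 MPa, compressive.

σ ≈ 33 MPa (compressive)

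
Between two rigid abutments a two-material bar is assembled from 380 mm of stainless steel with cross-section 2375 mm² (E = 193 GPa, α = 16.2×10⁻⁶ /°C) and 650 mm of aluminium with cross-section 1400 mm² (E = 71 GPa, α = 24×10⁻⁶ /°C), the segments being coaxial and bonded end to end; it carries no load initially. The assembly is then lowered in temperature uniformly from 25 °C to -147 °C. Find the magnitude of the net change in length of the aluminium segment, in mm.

|ΔL| ≈ 0.638 mm

Free thermal contraction of the whole bar: Σ αᵢΔT Lᵢ = 16.2×10⁻⁶×172×380 + 24×10⁻⁶×172×650 = 3.742 mm.
Since the ends are fixed, an axial force P builds up, equal in every segment, with P · Σ Lᵢ/(AᵢEᵢ) = δ_free.
Σ Lᵢ/(AᵢEᵢ) = 380/(2375×193×10³) + 650/(1400×71×10³) = 7.368×10⁻⁶ mm/N.
Hence P = δ_free / Σ(L/AE) = 3.742/7.368×10⁻⁶ = 507.9 kN (tensile).
For the aluminium segment, free thermal change = 24×10⁻⁶×172×650 = 2.683 mm and elastic change from P = 507900×650/(1400×71×10³) = 3.321 mm; these oppose, so the net change is 0.638 mm (segment lengthens).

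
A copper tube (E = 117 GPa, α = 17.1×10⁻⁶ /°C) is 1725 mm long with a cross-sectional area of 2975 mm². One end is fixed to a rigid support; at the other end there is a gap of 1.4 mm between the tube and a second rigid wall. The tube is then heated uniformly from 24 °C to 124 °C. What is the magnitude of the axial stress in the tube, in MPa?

If the wall were absent the tube would grow by αΔT L = 17.1×10⁻⁶ × 100 × 1725 = 2.95 mm.
The gap closes (δ_free > 1.4 mm) and the wall then resists a further 2.95 − 1.4 = 1.55 mm of expansion.
So σ = E(δ_free − g)/L = 117×10³ × 1.55/1725 = 105.1 MPa.

σ ≈ 105 MPa (compressive)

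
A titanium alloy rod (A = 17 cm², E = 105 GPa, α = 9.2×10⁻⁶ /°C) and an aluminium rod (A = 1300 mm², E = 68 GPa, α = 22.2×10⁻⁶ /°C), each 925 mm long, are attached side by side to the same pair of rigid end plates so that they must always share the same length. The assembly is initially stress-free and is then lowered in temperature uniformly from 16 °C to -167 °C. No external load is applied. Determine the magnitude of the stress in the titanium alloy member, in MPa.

σ ≈ 82.7 MPa (compressive)

The aluminium has the larger α, so on cooling it would change length more than the titanium alloy if both were free. The rigid plates force a common final length, so the aluminium is put into tension and the titanium alloy into compression, with equal and opposite forces P (no external load).
Compatibility of the two members (thermal + elastic change equal): (α₁ − α₂)ΔT = P·[1/(A₁E₁) + 1/(A₂E₂)].
|α₁ − α₂|·ΔT = 13×10⁻⁶ × 183 = 0.002379.
1/(A₁E₁) + 1/(A₂E₂) = 1/(1700×105×10³) + 1/(1300×68×10³) = 1.691×10⁻⁸ N⁻¹.
So P = 0.002379 / 1.691×10⁻⁸ = 140.6 kN.
σ_{titanium alloy} = P/A₁ = 140600/1700 = 82.73 MPa, compressive.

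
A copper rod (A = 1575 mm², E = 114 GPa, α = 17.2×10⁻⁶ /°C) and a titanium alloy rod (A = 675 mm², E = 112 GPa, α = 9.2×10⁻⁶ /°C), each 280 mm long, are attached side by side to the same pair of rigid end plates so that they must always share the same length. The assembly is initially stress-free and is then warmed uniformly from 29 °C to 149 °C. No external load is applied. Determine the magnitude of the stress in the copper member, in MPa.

Both members must finish at the same length. With the larger α, the copper tends to over-expand; the plates restrain it, putting the copper in compression and the titanium alloy in tension. With no external load the two internal forces are equal and opposite, magnitude P.
Setting the final lengths equal and cancelling L: (α₁ − α₂)ΔT = P/(A₁E₁) + P/(A₂E₂).
|α₁ − α₂|·ΔT = 8×10⁻⁶ × 120 = 0.00096.
1/(A₁E₁) + 1/(A₂E₂) = 1/(1575×114×10³) + 1/(675×112×10³) = 1.88×10⁻⁸ N⁻¹.
So P = 0.00096 / 1.88×10⁻⁸ = 51.07 kN.
σ_{copper} = P/A₁ = 51070/1575 = 32.43 MPa, compressive.

σ ≈ 32.4 MPa (compressive)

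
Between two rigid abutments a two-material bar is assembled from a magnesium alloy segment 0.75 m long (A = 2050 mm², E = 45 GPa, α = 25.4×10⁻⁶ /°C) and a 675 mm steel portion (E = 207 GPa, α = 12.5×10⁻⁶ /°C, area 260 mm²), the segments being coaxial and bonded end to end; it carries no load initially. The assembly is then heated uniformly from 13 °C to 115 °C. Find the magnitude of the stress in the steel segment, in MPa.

If the supports were absent, the total length change would be Σ αᵢΔT Lᵢ = 25.4×10⁻⁶×102×750 + 12.5×10⁻⁶×102×675 = 2.804 mm.
The walls prevent any net length change, so an axial force P (same in every segment) develops. Compatibility: P · Σ Lᵢ/(AᵢEᵢ) = δ_free.
The series flexibility is Σ Lᵢ/(AᵢEᵢ) = 750/(2050×45×10³) + 675/(260×207×10³) = 2.067×10⁻⁵ mm/N.
Hence P = δ_free / Σ(L/AE) = 2.804/2.067×10⁻⁵ = 135.6 kN (compressive).
σ_{steel} = P / A = 135600 / 260 = 521.7 MPa.

σ ≈ 522 MPa (compressive)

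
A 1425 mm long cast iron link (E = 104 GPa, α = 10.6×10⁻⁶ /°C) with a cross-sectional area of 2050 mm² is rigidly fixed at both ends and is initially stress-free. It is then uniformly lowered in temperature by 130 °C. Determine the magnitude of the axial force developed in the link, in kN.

P ≈ 294 kN (tensile)

The ends cannot move, so σ = EαΔT = 104×10³ × 10.6×10⁻⁶ × 130 = 143.3 MPa.
P = AEαΔT = 2050 × 104×10³ × 10.6×10⁻⁶ × 130 = 293.8 kN (tensile).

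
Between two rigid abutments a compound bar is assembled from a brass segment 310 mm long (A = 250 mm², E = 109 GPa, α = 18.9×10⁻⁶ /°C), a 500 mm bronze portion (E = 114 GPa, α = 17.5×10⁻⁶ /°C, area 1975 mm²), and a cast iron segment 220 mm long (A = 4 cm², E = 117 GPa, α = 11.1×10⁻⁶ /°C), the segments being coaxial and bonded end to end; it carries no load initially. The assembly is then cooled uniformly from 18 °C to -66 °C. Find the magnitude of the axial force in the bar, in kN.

If the supports were absent, the total length change would be Σ αᵢΔT Lᵢ = 18.9×10⁻⁶×84×310 + 17.5×10⁻⁶×84×500 + 11.1×10⁻⁶×84×220 = 1.432 mm.
The rigid supports impose zero overall length change; the single axial force P common to all segments must satisfy P Σ Lᵢ/(AᵢEᵢ) = δ_free.
The series flexibility is Σ Lᵢ/(AᵢEᵢ) = 310/(250×109×10³) + 500/(1975×114×10³) + 220/(400×117×10³) = 1.83×10⁻⁵ mm/N.
So P = 1.432 / 1.83×10⁻⁵ = 78.28 kN, tensile.

P ≈ 78.3 kN (tensile)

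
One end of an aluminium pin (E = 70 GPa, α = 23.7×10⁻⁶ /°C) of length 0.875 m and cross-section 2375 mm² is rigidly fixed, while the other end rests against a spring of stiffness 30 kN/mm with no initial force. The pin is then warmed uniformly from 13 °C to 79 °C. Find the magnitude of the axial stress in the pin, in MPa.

The unrestrained thermal change is αΔT L = 23.7×10⁻⁶ × 66 × 875 = 1.369 mm.
Let P be the compressive force at the spring. The pin shortens elastically by PL/(AE) and the spring compresses by P/k; together these equal δ_free.
P [ L/(AE) + 1/k ] = δ_free → P [ 875/(2375×70×10³) + 1/(30×10³) ] = 1.369.
P = 1.369 / 3.86×10⁻⁵ = 35460 N.
σ = P/A = 35460/2375 = 14.93 MPa.

σ ≈ 14.9 MPa (compressive)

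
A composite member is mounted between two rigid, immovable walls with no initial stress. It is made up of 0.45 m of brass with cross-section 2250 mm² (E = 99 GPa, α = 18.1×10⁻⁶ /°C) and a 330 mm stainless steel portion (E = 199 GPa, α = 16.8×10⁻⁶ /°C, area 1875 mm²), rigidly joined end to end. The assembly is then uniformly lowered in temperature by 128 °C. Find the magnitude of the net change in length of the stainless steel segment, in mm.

|ΔL| ≈ 0.176 mm

Free thermal contraction of the whole bar: Σ αᵢΔT Lᵢ = 18.1×10⁻⁶×128×450 + 16.8×10⁻⁶×128×330 = 1.752 mm.
The walls prevent any net length change, so an axial force P (same in every segment) develops. Compatibility: P · Σ Lᵢ/(AᵢEᵢ) = δ_free.
The series flexibility is Σ Lᵢ/(AᵢEᵢ) = 450/(2250×99×10³) + 330/(1875×199×10³) = 2.905×10⁻⁶ mm/N.
So P = 1.752 / 2.905×10⁻⁶ = 603.2 kN, tensile.
For the stainless steel segment, free thermal change = 16.8×10⁻⁶×128×330 = 0.7096 mm and elastic change from P = 603200×330/(1875×199×10³) = 0.5335 mm; these oppose, so the net change is 0.176 mm (segment shortens).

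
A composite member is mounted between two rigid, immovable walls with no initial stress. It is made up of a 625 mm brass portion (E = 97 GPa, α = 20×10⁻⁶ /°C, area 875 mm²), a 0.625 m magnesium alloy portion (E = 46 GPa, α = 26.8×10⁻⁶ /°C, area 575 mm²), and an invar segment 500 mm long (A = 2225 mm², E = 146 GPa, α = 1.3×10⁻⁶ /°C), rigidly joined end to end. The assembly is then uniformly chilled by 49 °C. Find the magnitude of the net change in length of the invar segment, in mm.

If the supports were absent, the total length change would be Σ αᵢΔT Lᵢ = 20×10⁻⁶×49×625 + 26.8×10⁻⁶×49×625 + 1.3×10⁻⁶×49×500 = 1.465 mm.
Since the ends are fixed, an axial force P builds up, equal in every segment, with P · Σ Lᵢ/(AᵢEᵢ) = δ_free.
Σ Lᵢ/(AᵢEᵢ) = 625/(875×97×10³) + 625/(575×46×10³) + 500/(2225×146×10³) = 3.253×10⁻⁵ mm/N.
So P = 1.465 / 3.253×10⁻⁵ = 45.04 kN, tensile.
For the invar segment, free thermal change = 1.3×10⁻⁶×49×500 = 0.03185 mm and elastic change from P = 45040×500/(2225×146×10³) = 0.06932 mm; these oppose, so the net change is 0.0375 mm (segment lengthens).

|ΔL| ≈ 0.0375 mm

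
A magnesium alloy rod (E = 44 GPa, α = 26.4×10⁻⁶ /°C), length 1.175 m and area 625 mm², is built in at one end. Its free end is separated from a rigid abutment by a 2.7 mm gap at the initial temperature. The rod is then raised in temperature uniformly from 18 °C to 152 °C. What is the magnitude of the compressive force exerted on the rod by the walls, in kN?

Free thermal elongation = αΔT L = 26.4×10⁻⁶ × 134 × 1175 = 4.157 mm.
This exceeds the 2.7 mm gap, so the wall pushes back. The portion of expansion that must be recovered elastically is δ_free − gap = 4.157 − 2.7 = 1.457 mm.
So σ = E(δ_free − g)/L = 44×10³ × 1.457/1175 = 54.55 MPa.
P = σA = 54.55 × 625 = 34.09 kN.

P ≈ 34.1 kN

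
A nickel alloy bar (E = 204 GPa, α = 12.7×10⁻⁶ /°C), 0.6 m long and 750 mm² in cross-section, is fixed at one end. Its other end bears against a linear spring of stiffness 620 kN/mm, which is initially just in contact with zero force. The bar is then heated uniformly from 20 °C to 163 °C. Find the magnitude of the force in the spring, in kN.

The unrestrained thermal change is αΔT L = 12.7×10⁻⁶ × 143 × 600 = 1.09 mm.
With a force P in the spring, the elastic change of the bar is PL/(AE) and that of the spring is P/k; compatibility requires their sum to equal δ_free.
So P = δ_free / [L/(AE) + 1/k] = 1.09 / [ 600/(750×204×10³) + 1/(620×10³) ].
P = 1.09 / 5.534×10⁻⁶ = 196900 N.

P ≈ 197 kN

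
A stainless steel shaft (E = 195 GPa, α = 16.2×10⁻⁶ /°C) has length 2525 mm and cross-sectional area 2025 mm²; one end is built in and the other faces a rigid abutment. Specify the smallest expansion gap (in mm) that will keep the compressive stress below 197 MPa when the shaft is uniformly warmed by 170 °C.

With no wall the shaft would lengthen by αΔT L = 16.2×10⁻⁶ × 170 × 2525 = 6.954 mm.
At the allowable stress the elastic shortening the wall may impose is σL/E = 197 × 2525 / (195×10³) = 2.551 mm.
The gap must absorb the remainder: g_min = 6.954 − 2.551 = 4.403 mm.

g ≈ 4.4 mm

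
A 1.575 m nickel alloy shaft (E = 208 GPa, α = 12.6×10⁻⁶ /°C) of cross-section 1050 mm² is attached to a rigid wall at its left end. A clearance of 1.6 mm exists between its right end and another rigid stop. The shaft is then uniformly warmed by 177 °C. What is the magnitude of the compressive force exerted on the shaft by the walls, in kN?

P ≈ 265 kN

Free thermal elongation = αΔT L = 12.6×10⁻⁶ × 177 × 1575 = 3.513 mm.
This exceeds the 1.6 mm gap, so the wall pushes back. The portion of expansion that must be recovered elastically is δ_free − gap = 3.513 − 1.6 = 1.913 mm.
So σ = E(δ_free − g)/L = 208×10³ × 1.913/1575 = 252.6 MPa.
Force on the wall = σA = 252.6 × 1050 mm² = 265.2 kN.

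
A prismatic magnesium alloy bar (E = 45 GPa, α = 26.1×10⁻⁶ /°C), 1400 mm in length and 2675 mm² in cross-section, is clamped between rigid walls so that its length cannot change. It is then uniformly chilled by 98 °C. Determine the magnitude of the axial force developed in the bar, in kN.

Full restraint means ε = 0, so the stress is σ = EαΔT = 45×10³ × 26.1×10⁻⁶ × 98 = 115.1 MPa.
P = AEαΔT = 2675 × 45×10³ × 26.1×10⁻⁶ × 98 = 307.9 kN (tensile).

P ≈ 308 kN (tensile)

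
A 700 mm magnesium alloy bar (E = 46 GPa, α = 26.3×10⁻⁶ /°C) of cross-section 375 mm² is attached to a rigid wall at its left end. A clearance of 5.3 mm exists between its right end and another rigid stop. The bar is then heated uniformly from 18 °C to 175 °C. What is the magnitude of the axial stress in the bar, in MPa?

σ ≈ 0 MPa

Free thermal elongation = αΔT L = 26.3×10⁻⁶ × 157 × 700 = 2.89 mm.
Since δ_free = 2.89 mm is less than the 5.3 mm gap, the bar never touches the wall. No axial force develops.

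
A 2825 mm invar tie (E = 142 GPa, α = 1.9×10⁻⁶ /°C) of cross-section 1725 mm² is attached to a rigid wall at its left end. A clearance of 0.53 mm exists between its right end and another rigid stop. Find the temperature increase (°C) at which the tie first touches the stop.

Contact occurs when the free expansion equals the gap: αΔT L = 0.53 mm.
So ΔT = g/(αL) = 0.53/(1.9×10⁻⁶ × 2825) = 98.74 °C.

ΔT ≈ 98.7 °C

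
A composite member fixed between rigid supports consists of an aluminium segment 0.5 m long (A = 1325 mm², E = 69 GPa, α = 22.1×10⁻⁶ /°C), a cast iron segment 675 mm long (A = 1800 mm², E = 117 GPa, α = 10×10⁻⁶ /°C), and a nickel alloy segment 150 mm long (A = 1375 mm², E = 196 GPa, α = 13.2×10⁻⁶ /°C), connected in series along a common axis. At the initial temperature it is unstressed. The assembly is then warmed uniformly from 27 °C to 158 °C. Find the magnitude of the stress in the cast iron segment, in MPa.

σ ≈ 156 MPa (compressive)

With the walls removed the bar would change length by δ_free = Σ αᵢΔT Lᵢ = 22.1×10⁻⁶×131×500 + 10×10⁻⁶×131×675 + 13.2×10⁻⁶×131×150 = 2.591 mm.
The rigid supports impose zero overall length change; the single axial force P common to all segments must satisfy P Σ Lᵢ/(AᵢEᵢ) = δ_free.
The series flexibility is Σ Lᵢ/(AᵢEᵢ) = 500/(1325×69×10³) + 675/(1800×117×10³) + 150/(1375×196×10³) = 9.231×10⁻⁶ mm/N.
Hence P = δ_free / Σ(L/AE) = 2.591/9.231×10⁻⁶ = 280.7 kN (compressive).
σ_{cast iron} = P / A = 280700 / 1800 = 156 MPa.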